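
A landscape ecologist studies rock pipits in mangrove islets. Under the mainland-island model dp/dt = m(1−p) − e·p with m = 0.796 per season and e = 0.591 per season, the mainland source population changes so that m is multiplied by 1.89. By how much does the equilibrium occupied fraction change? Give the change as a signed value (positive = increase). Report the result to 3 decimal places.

Before: p* = 0.796/(0.796+0.591) = 0.5739.
After: m = 1.50444, e = 0.591; p* = 1.50444/2.0954 = 0.7180.
Δp* = 0.7180 − 0.5739 = +0.1441.

0.144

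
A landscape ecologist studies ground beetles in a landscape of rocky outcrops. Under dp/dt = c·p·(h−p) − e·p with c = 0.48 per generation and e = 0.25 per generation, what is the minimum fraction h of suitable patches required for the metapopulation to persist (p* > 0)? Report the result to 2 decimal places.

0.52

p* = h − e/c is positive only when h > e/c.
h_min = e/c = 0.25/0.48 = 0.5208.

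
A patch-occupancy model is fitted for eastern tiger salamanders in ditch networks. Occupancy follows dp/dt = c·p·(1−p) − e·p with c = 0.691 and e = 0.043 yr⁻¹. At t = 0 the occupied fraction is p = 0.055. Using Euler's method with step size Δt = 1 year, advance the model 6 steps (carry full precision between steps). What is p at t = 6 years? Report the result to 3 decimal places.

Update rule: p ← p + [c·p·(1−p) − e·p]·Δt with Δt = 1.
t = 1: p = 0.05500 + (+0.03355) = 0.08855
t = 2: p = 0.08855 + (+0.05196) = 0.14051
t = 3: p = 0.14051 + (+0.07741) = 0.21792
t = 4: p = 0.21792 + (+0.10840) = 0.32632
t = 5: p = 0.32632 + (+0.13787) = 0.46419
t = 6: p = 0.46419 + (+0.15190) = 0.61610

0.616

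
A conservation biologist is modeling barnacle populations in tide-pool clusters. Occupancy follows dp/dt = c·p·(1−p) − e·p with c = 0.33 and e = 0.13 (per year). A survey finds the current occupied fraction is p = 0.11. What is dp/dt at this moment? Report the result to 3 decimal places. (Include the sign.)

Colonization term: c·p·(1−p) = 0.33×0.11×0.8900 = 0.03231.
Extinction term: e·p = 0.01430.
dp/dt = 0.03231 − 0.01430 = 0.01801.

0.018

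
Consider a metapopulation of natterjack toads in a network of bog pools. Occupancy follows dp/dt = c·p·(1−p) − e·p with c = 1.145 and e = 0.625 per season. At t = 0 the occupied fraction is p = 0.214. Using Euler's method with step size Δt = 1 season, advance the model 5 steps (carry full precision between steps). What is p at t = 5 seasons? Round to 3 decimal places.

0.431

Update rule: p ← p + [c·p·(1−p) − e·p]·Δt with Δt = 1.
p: 0.21400 → 0.27284  (Δp = +0.05884)
p: 0.27284 → 0.32948  (Δp = +0.05664)
p: 0.32948 → 0.37652  (Δp = +0.04703)
p: 0.37652 → 0.40998  (Δp = +0.03347)
p: 0.40998 → 0.43072  (Δp = +0.02073)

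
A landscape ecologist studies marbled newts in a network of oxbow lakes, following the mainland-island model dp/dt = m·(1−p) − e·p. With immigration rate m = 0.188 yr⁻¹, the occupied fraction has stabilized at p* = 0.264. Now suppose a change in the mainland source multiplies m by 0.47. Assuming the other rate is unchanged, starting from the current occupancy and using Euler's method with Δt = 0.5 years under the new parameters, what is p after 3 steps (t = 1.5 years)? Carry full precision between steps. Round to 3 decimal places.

Balance m(1−p*) = e·p* gives e = m(1−p*)/p* = 0.188×0.73600/0.26400 = 0.52412.
Starting from p₀ = 0.26400; update p ← p + (dp/dt)·Δt with the new parameters.
step 1: Δp = -0.03667, p = 0.22733
step 2: Δp = -0.02544, p = 0.20189
step 3: Δp = -0.01765, p = 0.18425

0.184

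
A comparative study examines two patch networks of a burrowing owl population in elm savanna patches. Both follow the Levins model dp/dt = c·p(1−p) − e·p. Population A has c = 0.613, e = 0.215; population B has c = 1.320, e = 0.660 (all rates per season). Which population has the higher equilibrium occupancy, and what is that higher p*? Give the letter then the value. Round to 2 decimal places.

A, 0.65

A: p*_A = 1 − 0.215/0.613 = 0.6493.
B: p*_B = 1 − 0.660/1.320 = 0.5000.
A is higher at 0.6493.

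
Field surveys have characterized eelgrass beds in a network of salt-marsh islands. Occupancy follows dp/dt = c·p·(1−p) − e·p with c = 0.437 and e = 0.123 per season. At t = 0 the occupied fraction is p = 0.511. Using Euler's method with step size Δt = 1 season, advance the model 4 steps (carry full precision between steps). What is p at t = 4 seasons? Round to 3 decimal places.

Update rule: p ← p + [c·p·(1−p) − e·p]·Δt with Δt = 1.
  1  |  dp/dt·Δt = +0.046344  |  p_1 = 0.557344
  2  |  dp/dt·Δt = +0.039260  |  p_2 = 0.596604
  3  |  dp/dt·Δt = +0.031790  |  p_3 = 0.628393
  4  |  dp/dt·Δt = +0.024754  |  p_4 = 0.653147

0.653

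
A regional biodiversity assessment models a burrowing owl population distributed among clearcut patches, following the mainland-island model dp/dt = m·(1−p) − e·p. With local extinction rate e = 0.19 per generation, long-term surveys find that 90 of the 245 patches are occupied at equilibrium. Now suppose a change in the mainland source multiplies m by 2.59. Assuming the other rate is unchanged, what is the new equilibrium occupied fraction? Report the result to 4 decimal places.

Observed p* = 90/245 = 0.36735.
Balance m(1−p*) = e·p* gives m = e·p*/(1−p*) = 0.19×0.36735/0.63265 = 0.11032.
New p* = m/(m+e) = 0.28573/(0.28573+0.19000) = 0.60061.

0.6006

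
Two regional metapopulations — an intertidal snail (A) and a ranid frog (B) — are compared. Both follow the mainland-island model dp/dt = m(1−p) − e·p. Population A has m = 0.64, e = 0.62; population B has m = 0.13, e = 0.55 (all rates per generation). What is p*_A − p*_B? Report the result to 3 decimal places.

A: p*_A = m/(m+e) = 0.64/1.2600 = 0.5079.
B: p*_B = 0.13/0.6800 = 0.1912.
p*_A − p*_B = 0.5079 − 0.1912 = 0.3168.

0.317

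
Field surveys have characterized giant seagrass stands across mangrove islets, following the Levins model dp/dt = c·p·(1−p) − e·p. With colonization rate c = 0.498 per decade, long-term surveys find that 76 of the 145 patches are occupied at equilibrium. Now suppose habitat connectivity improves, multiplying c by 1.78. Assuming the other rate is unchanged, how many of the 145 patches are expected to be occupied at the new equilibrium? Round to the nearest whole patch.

Observed p* = 76/145 = 0.52414.
Balance c(1−p*) = e gives e = 0.498×(1 − 0.52414) = 0.23698.
New p* = 1 − e/c = 1 − 0.23698/0.88644 = 0.73266.
Expected occupied = 145 × 0.73266 = 106.24 ≈ 106.

106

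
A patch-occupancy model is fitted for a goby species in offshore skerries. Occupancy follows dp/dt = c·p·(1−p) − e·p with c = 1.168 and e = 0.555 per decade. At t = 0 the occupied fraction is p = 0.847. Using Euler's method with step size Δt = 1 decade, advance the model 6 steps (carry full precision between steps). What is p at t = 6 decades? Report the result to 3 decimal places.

0.525

Update rule: p ← p + [c·p·(1−p) − e·p]·Δt with Δt = 1.
  1  |  dp/dt·Δt = -0.318723  |  p_1 = 0.528277
  2  |  dp/dt·Δt = -0.002128  |  p_2 = 0.526149
  3  |  dp/dt·Δt = -0.000812  |  p_3 = 0.525338
  4  |  dp/dt·Δt = -0.000312  |  p_4 = 0.525025
  5  |  dp/dt·Δt = -0.000121  |  p_5 = 0.524905
  6  |  dp/dt·Δt = -0.000047  |  p_6 = 0.524858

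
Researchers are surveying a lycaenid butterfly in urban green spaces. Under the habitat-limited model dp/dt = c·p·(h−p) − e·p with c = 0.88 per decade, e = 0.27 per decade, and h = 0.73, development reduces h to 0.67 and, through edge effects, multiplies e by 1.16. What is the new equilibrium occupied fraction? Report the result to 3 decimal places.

Before: p* = h − e/c = 0.73 − 0.27/0.88 = 0.73 − 0.3068 = 0.4232.
After: c = 0.88, e = 0.3132, h = 0.67; p* = 0.67 − 0.3132/0.88 = 0.3141.

0.314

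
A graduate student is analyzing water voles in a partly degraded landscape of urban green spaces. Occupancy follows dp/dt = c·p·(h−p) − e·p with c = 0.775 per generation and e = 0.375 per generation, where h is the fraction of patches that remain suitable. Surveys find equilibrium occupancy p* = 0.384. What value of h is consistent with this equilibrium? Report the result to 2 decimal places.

At equilibrium c(h−p*) = e, so h = p* + e/c.
h = 0.384 + 0.375/0.775 = 0.384 + 0.4839 = 0.8679.

0.87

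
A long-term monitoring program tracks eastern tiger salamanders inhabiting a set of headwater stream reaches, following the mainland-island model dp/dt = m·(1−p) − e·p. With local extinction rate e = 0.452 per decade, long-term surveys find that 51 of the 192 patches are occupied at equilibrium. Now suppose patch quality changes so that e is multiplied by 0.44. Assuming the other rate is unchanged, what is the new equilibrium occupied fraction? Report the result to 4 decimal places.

0.4512

Observed p* = 51/192 = 0.26562.
Balance m(1−p*) = e·p* gives m = e·p*/(1−p*) = 0.452×0.26562/0.73438 = 0.16349.
New p* = m/(m+e) = 0.16349/(0.16349+0.19888) = 0.45117.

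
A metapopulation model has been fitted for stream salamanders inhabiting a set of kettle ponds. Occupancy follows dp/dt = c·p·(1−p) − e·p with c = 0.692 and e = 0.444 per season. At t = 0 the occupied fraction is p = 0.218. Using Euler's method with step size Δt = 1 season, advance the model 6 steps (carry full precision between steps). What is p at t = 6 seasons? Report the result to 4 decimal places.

Update rule: p ← p + [c·p·(1−p) − e·p]·Δt with Δt = 1.
step 1: Δp = +0.02118, p = 0.23918
step 2: Δp = +0.01973, p = 0.25891
step 3: Δp = +0.01782, p = 0.27673
step 4: Δp = +0.01564, p = 0.29237
step 5: Δp = +0.01336, p = 0.30572
step 6: Δp = +0.01114, p = 0.31686

0.3169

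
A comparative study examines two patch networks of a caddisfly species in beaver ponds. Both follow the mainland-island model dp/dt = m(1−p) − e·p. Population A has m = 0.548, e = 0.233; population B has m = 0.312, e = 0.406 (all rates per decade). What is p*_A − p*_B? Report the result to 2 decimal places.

A: p*_A = m/(m+e) = 0.548/0.7810 = 0.7017.
B: p*_B = 0.312/0.7180 = 0.4345.
p*_A − p*_B = 0.7017 − 0.4345 = 0.2671.

0.27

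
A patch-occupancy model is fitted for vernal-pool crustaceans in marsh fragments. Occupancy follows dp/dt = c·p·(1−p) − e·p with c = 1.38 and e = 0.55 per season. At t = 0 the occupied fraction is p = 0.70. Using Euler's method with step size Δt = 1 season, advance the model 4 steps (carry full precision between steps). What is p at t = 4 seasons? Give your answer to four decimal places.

0.6015

Update rule: p ← p + [c·p·(1−p) − e·p]·Δt with Δt = 1.
p: 0.70000 → 0.60480  (Δp = -0.09520)
p: 0.60480 → 0.60200  (Δp = -0.00280)
p: 0.60200 → 0.60154  (Δp = -0.00046)
p: 0.60154 → 0.60147  (Δp = -0.00008)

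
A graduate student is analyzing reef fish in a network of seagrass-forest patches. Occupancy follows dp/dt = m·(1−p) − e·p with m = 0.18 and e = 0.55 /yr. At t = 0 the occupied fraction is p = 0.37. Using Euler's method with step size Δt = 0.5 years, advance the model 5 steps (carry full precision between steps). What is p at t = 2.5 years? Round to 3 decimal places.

0.259

Update rule: p ← p + [m·(1−p) − e·p]·Δt with Δt = 0.5.
t = 0.5: p = 0.37000 + (-0.04505) = 0.32495
t = 1: p = 0.32495 + (-0.02861) = 0.29634
t = 1.5: p = 0.29634 + (-0.01817) = 0.27818
t = 2: p = 0.27818 + (-0.01153) = 0.26664
t = 2.5: p = 0.26664 + (-0.00732) = 0.25932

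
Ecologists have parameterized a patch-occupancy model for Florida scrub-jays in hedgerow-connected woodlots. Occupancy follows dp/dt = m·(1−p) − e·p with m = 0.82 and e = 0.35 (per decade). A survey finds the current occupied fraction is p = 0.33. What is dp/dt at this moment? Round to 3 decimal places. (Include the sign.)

0.434

Colonization term: m·(1−p) = 0.82×0.6700 = 0.54940.
Extinction term: e·p = 0.11550.
dp/dt = 0.54940 − 0.11550 = 0.43390.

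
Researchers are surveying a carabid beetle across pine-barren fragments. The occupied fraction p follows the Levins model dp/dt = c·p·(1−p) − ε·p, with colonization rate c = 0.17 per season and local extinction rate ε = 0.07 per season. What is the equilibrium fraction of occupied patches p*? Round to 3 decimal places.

0.588

At equilibrium, colonization balances extinction: c·p*·(1−p*) = ε·p*.
So p* = 1 − ε/c = 1 − 0.07/0.17 = 1 − 0.4118 = 0.5882.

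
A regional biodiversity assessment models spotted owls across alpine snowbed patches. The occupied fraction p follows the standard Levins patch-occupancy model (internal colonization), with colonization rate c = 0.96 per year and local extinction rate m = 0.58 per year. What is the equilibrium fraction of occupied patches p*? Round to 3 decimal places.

At equilibrium, colonization balances extinction: c·p*·(1−p*) = m·p*.
So p* = 1 − m/c = 1 − 0.58/0.96 = 1 − 0.6042 = 0.3958.

0.396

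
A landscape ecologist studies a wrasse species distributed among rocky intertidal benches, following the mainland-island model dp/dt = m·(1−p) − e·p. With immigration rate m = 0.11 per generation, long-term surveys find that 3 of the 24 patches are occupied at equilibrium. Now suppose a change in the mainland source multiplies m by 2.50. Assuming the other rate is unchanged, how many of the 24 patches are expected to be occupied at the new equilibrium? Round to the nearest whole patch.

6

Observed p* = 3/24 = 0.12500.
Balance m(1−p*) = e·p* gives e = m(1−p*)/p* = 0.11×0.87500/0.12500 = 0.77000.
New p* = m/(m+e) = 0.27500/(0.27500+0.77000) = 0.26316.
Expected occupied = 24 × 0.26316 = 6.32 ≈ 6.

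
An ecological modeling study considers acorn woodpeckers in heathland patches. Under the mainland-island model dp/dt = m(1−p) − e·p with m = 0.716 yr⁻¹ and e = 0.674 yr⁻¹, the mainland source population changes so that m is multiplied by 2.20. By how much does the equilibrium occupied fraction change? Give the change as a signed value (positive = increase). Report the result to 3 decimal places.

Before: p* = 0.716/(0.716+0.674) = 0.5151.
After: m = 1.5752, e = 0.674; p* = 1.5752/2.2492 = 0.7003.
Δp* = 0.7003 − 0.5151 = +0.1852.

0.185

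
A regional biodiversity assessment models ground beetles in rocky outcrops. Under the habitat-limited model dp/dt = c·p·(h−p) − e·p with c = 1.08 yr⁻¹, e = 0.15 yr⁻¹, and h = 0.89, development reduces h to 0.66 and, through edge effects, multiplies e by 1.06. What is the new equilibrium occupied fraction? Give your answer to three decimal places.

0.513

Before: p* = h − e/c = 0.89 − 0.15/1.08 = 0.89 − 0.1389 = 0.7511.
After: c = 1.08, e = 0.159, h = 0.66; p* = 0.66 − 0.159/1.08 = 0.5128.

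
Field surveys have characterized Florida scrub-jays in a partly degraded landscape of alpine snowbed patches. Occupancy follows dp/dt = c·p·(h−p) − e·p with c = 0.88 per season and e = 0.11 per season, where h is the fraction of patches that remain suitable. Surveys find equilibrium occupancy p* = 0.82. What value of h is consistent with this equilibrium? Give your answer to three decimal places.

0.945

At equilibrium c(h−p*) = e, so h = p* + e/c.
h = 0.82 + 0.11/0.88 = 0.82 + 0.1250 = 0.9450.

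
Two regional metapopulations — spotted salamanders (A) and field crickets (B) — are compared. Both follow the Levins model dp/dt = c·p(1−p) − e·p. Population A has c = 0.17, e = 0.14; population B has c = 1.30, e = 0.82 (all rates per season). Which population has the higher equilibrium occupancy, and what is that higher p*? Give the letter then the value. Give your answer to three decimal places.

A: p*_A = 1 − 0.14/0.17 = 0.1765.
B: p*_B = 1 − 0.82/1.30 = 0.3692.
B is higher at 0.3692.

B, 0.369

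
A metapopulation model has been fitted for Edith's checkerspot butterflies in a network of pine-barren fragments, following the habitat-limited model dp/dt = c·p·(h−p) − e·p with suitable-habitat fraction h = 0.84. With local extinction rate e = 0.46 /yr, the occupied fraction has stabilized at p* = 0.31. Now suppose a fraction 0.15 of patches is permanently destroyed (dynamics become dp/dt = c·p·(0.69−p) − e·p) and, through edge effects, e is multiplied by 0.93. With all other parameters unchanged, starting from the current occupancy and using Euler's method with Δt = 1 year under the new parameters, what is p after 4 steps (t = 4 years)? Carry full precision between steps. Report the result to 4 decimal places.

0.2352

Balance c(h−p*) = e gives c = e/(0.84 − 0.31000) = 0.46/0.53000 = 0.86792.
Starting from p₀ = 0.31000; update p ← p + (dp/dt)·Δt with the new parameters.
step 1: Δp = -0.03038, p = 0.27962
step 2: Δp = -0.02003, p = 0.25960
step 3: Δp = -0.01408, p = 0.24551
step 4: Δp = -0.01032, p = 0.23520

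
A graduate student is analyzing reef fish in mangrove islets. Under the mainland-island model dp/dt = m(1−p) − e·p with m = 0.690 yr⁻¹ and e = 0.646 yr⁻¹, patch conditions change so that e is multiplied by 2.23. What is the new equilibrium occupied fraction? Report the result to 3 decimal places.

0.324

Before: p* = 0.690/(0.690+0.646) = 0.5165.
After: m = 0.69, e = 1.44058; p* = 0.69/2.1306 = 0.3239.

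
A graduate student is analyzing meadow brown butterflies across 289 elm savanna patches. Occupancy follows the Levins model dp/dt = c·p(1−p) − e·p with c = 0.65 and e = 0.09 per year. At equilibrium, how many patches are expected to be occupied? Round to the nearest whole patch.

p* = 1 − e/c = 1 − 0.09/0.65 = 0.8615.
Expected occupied patches = N × p* = 289 × 0.8615 = 248.98 ≈ 249.

249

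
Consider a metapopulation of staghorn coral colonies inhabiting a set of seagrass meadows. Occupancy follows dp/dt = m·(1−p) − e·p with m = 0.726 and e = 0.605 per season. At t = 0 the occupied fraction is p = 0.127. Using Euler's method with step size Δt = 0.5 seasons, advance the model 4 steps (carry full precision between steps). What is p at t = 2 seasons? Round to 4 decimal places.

0.5402

Update rule: p ← p + [m·(1−p) − e·p]·Δt with Δt = 0.5.
  1  |  dp/dt·Δt = +0.278481  |  p_1 = 0.405481
  2  |  dp/dt·Δt = +0.093152  |  p_2 = 0.498634
  3  |  dp/dt·Δt = +0.031159  |  p_3 = 0.529793
  4  |  dp/dt·Δt = +0.010423  |  p_4 = 0.540216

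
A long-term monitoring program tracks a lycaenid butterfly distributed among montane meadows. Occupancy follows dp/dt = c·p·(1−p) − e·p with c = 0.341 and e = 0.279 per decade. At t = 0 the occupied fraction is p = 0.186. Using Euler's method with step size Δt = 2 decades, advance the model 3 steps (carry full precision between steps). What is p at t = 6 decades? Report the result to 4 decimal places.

0.1846

Update rule: p ← p + [c·p·(1−p) − e·p]·Δt with Δt = 2.
step 1: Δp = -0.00053, p = 0.18547
step 2: Δp = -0.00046, p = 0.18501
step 3: Δp = -0.00040, p = 0.18461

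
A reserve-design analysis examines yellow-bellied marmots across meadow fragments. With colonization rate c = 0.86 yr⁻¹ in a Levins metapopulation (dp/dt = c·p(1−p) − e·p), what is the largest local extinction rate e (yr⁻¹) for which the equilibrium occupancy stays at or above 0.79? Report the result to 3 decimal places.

0.181

1 − e/c ≥ 0.79 ⇒ e ≤ c(1 − 0.79) = 0.86 × 0.2100.
e_max = 0.1806.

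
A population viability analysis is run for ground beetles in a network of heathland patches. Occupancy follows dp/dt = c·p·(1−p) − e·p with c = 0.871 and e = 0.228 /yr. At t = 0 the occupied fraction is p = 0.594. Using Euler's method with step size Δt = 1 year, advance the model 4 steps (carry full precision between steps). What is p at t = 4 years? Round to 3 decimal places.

0.734

Update rule: p ← p + [c·p·(1−p) − e·p]·Δt with Δt = 1.
step 1: Δp = +0.07462, p = 0.66862
step 2: Δp = +0.04054, p = 0.70916
step 3: Δp = +0.01796, p = 0.72712
step 4: Δp = +0.00704, p = 0.73416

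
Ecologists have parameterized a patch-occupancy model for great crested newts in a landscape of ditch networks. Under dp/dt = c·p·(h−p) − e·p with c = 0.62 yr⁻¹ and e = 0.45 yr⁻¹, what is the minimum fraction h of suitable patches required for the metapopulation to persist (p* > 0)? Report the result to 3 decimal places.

0.726

p* = h − e/c is positive only when h > e/c.
h_min = e/c = 0.45/0.62 = 0.7258.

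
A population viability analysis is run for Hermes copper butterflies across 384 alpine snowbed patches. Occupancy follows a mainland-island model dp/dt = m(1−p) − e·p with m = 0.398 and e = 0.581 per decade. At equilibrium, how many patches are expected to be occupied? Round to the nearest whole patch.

p* = m/(m+e) = 0.398/0.9790 = 0.4065.
Expected occupied patches = N × p* = 384 × 0.4065 = 156.11 ≈ 156.

156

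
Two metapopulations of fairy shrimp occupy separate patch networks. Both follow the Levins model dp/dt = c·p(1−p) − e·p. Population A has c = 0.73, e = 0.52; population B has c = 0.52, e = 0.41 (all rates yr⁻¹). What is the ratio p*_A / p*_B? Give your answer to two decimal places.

A: p*_A = 1 − 0.52/0.73 = 0.2877.
B: p*_B = 1 − 0.41/0.52 = 0.2115.
p*_A / p*_B = 0.2877/0.2115 = 1.3599.

1.36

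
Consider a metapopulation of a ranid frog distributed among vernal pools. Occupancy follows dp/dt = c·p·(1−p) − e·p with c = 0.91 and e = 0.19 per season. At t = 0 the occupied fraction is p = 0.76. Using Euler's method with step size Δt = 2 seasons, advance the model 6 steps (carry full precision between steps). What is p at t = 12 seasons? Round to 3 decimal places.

0.791

Update rule: p ← p + [c·p·(1−p) − e·p]·Δt with Δt = 2.
p: 0.76000 → 0.80317  (Δp = +0.04317)
p: 0.80317 → 0.78569  (Δp = -0.01748)
p: 0.78569 → 0.79358  (Δp = +0.00790)
p: 0.79358 → 0.79015  (Δp = -0.00343)
p: 0.79015 → 0.79167  (Δp = +0.00152)
p: 0.79167 → 0.79101  (Δp = -0.00067)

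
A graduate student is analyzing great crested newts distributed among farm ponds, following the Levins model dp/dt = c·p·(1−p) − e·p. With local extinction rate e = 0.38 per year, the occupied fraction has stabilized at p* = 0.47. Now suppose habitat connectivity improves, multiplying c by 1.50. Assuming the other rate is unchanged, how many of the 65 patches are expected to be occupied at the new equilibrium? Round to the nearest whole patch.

Balance c(1−p*) = e gives c = e/(1 − 0.47000) = 0.38/0.53000 = 0.71698.
New p* = 1 − e/c = 1 − 0.38000/1.07547 = 0.64667.
Expected occupied = 65 × 0.64667 = 42.03 ≈ 42.

42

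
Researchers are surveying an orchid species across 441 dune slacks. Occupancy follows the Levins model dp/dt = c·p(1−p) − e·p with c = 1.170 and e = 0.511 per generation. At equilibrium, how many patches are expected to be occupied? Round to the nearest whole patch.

248

p* = 1 − e/c = 1 − 0.511/1.170 = 0.5632.
Expected occupied patches = N × p* = 441 × 0.5632 = 248.39 ≈ 248.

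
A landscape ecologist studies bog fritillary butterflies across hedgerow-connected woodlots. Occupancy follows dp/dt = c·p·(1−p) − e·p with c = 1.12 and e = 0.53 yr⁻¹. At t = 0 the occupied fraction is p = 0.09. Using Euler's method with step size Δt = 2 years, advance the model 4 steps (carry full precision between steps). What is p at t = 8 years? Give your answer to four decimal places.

Update rule: p ← p + [c·p·(1−p) − e·p]·Δt with Δt = 2.
t = 2: p = 0.09000 + (+0.08806) = 0.17806
t = 4: p = 0.17806 + (+0.13909) = 0.31715
t = 6: p = 0.31715 + (+0.14893) = 0.46607
t = 8: p = 0.46607 + (+0.06338) = 0.52946

0.5295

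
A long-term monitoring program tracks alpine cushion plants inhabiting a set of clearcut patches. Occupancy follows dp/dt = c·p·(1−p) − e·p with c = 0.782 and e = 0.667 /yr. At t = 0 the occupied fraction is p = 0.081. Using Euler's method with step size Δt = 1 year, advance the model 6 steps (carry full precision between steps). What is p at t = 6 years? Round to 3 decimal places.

0.105

Update rule: p ← p + [c·p·(1−p) − e·p]·Δt with Δt = 1.
t = 1: p = 0.08100 + (+0.00418) = 0.08518
t = 2: p = 0.08518 + (+0.00412) = 0.08931
t = 3: p = 0.08931 + (+0.00403) = 0.09334
t = 4: p = 0.09334 + (+0.00392) = 0.09726
t = 5: p = 0.09726 + (+0.00379) = 0.10105
t = 6: p = 0.10105 + (+0.00364) = 0.10468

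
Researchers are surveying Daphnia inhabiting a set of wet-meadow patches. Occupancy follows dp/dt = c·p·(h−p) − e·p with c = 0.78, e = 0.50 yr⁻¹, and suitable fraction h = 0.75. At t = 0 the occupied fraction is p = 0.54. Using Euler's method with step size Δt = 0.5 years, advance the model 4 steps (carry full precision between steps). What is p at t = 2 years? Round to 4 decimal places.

Update rule: p ← p + [c·p·(h−p) − e·p]·Δt with Δt = 0.5.
p: 0.54000 → 0.44923  (Δp = -0.09077)
p: 0.44923 → 0.38961  (Δp = -0.05961)
p: 0.38961 → 0.34697  (Δp = -0.04264)
p: 0.34697 → 0.31477  (Δp = -0.03221)

0.3148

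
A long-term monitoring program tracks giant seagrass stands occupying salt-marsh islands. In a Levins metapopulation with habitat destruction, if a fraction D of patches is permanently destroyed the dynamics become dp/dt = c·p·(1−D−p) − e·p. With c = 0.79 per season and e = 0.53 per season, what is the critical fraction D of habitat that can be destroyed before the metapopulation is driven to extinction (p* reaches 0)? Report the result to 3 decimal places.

0.329

The nontrivial equilibrium is p* = (1−D) − e/c; extinction occurs when this hits zero.
So D_crit = 1 − e/c = 1 − 0.53/0.79 = 1 − 0.6709 = 0.3291.
This equals the undisturbed p*, a classic result of Lande's extension.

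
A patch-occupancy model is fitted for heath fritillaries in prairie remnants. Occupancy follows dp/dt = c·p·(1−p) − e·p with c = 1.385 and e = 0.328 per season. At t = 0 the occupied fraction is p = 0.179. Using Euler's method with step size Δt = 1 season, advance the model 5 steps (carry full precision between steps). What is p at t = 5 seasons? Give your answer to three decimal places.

0.763

Update rule: p ← p + [c·p·(1−p) − e·p]·Δt with Δt = 1.
p: 0.17900 → 0.32383  (Δp = +0.14483)
p: 0.32383 → 0.52087  (Δp = +0.19705)
p: 0.52087 → 0.69567  (Δp = +0.17480)
p: 0.69567 → 0.76071  (Δp = +0.06504)
p: 0.76071 → 0.76331  (Δp = +0.00260)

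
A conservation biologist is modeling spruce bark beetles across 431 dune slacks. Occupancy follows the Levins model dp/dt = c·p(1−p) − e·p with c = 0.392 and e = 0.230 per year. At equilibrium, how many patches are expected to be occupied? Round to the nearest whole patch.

178

p* = 1 − e/c = 1 − 0.230/0.392 = 0.4133.
Expected occupied patches = N × p* = 431 × 0.4133 = 178.12 ≈ 178.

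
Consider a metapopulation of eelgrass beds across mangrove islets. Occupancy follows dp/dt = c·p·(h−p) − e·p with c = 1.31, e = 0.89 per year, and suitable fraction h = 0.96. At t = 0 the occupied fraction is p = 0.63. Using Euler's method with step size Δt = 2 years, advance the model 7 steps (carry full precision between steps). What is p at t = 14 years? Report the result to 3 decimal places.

0.274

Update rule: p ← p + [c·p·(h−p) − e·p]·Δt with Δt = 2.
p: 0.63000 → 0.05330  (Δp = -0.57670)
p: 0.05330 → 0.08504  (Δp = +0.03174)
p: 0.08504 → 0.12861  (Δp = +0.04357)
p: 0.12861 → 0.17983  (Δp = +0.05122)
p: 0.17983 → 0.22732  (Δp = +0.04748)
p: 0.22732 → 0.25906  (Δp = +0.03174)
p: 0.25906 → 0.27369  (Δp = +0.01463)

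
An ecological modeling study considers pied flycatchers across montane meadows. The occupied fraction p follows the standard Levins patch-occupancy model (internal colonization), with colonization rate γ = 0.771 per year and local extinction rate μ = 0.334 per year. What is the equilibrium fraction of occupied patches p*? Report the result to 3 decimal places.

At equilibrium, colonization balances extinction: γ·p*·(1−p*) = μ·p*.
So p* = 1 − μ/γ = 1 − 0.334/0.771 = 1 − 0.4332 = 0.5668.

0.567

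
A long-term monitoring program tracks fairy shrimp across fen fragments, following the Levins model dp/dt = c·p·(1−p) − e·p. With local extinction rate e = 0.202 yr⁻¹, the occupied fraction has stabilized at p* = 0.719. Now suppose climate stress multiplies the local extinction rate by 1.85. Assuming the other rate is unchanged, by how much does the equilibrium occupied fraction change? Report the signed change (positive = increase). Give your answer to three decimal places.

Balance c(1−p*) = e gives c = e/(1 − 0.71900) = 0.202/0.28100 = 0.71886.
New p* = 1 − e/c = 1 − 0.37370/0.71886 = 0.48015.
Δp* = 0.48015 − 0.71900 = -0.23885.

-0.239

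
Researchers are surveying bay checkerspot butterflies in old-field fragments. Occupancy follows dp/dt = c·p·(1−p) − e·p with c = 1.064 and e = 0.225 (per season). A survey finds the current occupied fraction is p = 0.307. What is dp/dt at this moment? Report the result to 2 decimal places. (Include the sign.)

0.16

Colonization term: c·p·(1−p) = 1.064×0.307×0.6930 = 0.22637.
Extinction term: e·p = 0.06907.
dp/dt = 0.22637 − 0.06907 = 0.15729.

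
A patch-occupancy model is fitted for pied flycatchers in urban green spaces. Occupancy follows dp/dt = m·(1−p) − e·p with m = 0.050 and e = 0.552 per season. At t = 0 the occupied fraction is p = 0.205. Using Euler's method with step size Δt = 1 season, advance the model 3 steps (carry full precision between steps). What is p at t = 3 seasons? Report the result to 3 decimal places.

Update rule: p ← p + [m·(1−p) − e·p]·Δt with Δt = 1.
step 1: Δp = -0.07341, p = 0.13159
step 2: Δp = -0.02922, p = 0.10237
step 3: Δp = -0.01163, p = 0.09074

0.091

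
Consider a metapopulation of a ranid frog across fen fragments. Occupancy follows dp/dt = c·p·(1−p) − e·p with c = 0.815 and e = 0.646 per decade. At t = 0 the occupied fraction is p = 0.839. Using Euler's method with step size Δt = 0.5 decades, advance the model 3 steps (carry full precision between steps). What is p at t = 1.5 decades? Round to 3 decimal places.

0.452

Update rule: p ← p + [c·p·(1−p) − e·p]·Δt with Δt = 0.5.
p: 0.83900 → 0.62305  (Δp = -0.21595)
p: 0.62305 → 0.51751  (Δp = -0.10554)
p: 0.51751 → 0.45210  (Δp = -0.06541)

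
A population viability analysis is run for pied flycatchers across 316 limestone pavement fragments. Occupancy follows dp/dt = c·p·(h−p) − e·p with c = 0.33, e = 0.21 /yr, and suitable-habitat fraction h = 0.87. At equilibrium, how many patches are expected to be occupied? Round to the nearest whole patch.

p* = h − e/c = 0.87 − 0.6364 = 0.2336.
Expected occupied patches = N × p* = 316 × 0.2336 = 73.83 ≈ 74.

74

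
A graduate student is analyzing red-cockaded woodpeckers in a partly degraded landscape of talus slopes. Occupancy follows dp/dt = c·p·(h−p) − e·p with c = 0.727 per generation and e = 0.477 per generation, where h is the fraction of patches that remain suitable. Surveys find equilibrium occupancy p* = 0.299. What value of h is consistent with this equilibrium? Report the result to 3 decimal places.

0.955

At equilibrium c(h−p*) = e, so h = p* + e/c.
h = 0.299 + 0.477/0.727 = 0.299 + 0.6561 = 0.9551.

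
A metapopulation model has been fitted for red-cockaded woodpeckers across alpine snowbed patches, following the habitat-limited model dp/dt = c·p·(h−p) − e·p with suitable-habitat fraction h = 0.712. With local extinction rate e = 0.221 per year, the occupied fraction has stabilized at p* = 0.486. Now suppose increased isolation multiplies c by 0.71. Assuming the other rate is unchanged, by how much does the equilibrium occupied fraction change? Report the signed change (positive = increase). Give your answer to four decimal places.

-0.0923

Balance c(h−p*) = e gives c = e/(0.712 − 0.48600) = 0.221/0.22600 = 0.97788.
New p* = 0.712 − e/c = 0.712 − 0.22100/0.69429 = 0.39369.
Δp* = 0.39369 − 0.48600 = -0.09231.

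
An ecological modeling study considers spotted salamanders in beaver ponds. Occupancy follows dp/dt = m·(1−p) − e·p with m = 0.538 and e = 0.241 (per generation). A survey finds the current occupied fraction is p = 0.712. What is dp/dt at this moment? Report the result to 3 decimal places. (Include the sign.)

Colonization term: m·(1−p) = 0.538×0.2880 = 0.15494.
Extinction term: e·p = 0.17159.
dp/dt = 0.15494 − 0.17159 = -0.01665.

-0.017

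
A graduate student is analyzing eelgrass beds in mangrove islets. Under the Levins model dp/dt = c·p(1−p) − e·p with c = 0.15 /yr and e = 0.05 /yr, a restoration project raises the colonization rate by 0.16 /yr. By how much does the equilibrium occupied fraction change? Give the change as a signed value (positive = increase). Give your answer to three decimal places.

Before: p* = 1 − 0.05/0.15 = 0.6667.
After the change, c = 0.31, e = 0.05, so p* = 1 − 0.05/0.31 = 0.8387.
Δp* = 0.8387 − 0.6667 = +0.1720.

0.172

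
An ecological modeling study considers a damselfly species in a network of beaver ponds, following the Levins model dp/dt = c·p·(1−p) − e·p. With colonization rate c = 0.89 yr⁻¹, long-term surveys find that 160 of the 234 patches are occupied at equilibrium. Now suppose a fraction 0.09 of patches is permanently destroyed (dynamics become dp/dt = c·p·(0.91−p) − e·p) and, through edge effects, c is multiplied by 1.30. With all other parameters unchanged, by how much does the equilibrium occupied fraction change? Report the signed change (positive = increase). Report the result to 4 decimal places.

-0.0170

Observed p* = 160/234 = 0.68376.
Balance c(1−p*) = e gives e = 0.89×(1 − 0.68376) = 0.28145.
New p* = 0.91 − e/c = 0.91 − 0.28145/1.15700 = 0.66674.
Δp* = 0.66674 − 0.68376 = -0.01702.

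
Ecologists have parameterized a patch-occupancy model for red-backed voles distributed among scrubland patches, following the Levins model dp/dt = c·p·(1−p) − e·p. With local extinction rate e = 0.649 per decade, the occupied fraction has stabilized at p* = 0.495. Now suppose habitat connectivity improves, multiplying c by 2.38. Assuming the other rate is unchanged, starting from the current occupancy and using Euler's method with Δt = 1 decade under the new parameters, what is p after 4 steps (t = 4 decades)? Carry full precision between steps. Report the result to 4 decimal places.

0.4971

Balance c(1−p*) = e gives c = e/(1 − 0.49500) = 0.649/0.50500 = 1.28515.
Starting from p₀ = 0.49500; update p ← p + (dp/dt)·Δt with the new parameters.
step 1: Δp = +0.44333, p = 0.93833
step 2: Δp = -0.43199, p = 0.50634
step 3: Δp = +0.43592, p = 0.94227
step 4: Δp = -0.44514, p = 0.49713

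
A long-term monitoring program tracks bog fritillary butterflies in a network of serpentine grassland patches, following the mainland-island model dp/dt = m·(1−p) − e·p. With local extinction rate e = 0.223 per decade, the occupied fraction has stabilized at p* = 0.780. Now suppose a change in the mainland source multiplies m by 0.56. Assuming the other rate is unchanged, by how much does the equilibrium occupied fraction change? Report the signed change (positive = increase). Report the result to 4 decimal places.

-0.1150

Balance m(1−p*) = e·p* gives m = e·p*/(1−p*) = 0.223×0.78000/0.22000 = 0.79064.
New p* = m/(m+e) = 0.44276/(0.44276+0.22300) = 0.66504.
Δp* = 0.66504 − 0.78000 = -0.11496.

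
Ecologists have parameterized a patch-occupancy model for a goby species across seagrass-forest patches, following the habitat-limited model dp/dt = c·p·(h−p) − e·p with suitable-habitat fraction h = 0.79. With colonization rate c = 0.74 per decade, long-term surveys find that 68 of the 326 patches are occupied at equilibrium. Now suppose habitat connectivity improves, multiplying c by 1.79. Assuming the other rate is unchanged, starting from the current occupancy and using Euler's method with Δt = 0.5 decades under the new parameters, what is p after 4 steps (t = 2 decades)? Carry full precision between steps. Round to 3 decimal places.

Observed p* = 68/326 = 0.20859.
Balance c(h−p*) = e gives e = 0.74×(0.79 − 0.20859) = 0.43024.
Starting from p₀ = 0.20859; update p ← p + (dp/dt)·Δt with the new parameters.
p: 0.20859 → 0.24404  (Δp = +0.03545)
p: 0.24404 → 0.27978  (Δp = +0.03574)
p: 0.27978 → 0.31414  (Δp = +0.03436)
p: 0.31414 → 0.34556  (Δp = +0.03143)

0.346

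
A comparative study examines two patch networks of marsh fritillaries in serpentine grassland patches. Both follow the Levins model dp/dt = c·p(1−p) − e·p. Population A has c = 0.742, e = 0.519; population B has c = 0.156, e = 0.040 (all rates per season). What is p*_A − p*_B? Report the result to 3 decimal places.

-0.443

A: p*_A = 1 − 0.519/0.742 = 0.3005.
B: p*_B = 1 − 0.040/0.156 = 0.7436.
p*_A − p*_B = 0.3005 − 0.7436 = -0.4431.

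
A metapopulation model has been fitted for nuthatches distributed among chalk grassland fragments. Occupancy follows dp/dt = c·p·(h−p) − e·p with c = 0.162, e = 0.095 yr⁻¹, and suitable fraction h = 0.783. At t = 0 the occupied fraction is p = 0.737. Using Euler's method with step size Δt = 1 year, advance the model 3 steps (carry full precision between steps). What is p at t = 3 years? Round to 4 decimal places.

Update rule: p ← p + [c·p·(h−p) − e·p]·Δt with Δt = 1.
p: 0.73700 → 0.67248  (Δp = -0.06452)
p: 0.67248 → 0.62063  (Δp = -0.05184)
p: 0.62063 → 0.57800  (Δp = -0.04264)

0.5780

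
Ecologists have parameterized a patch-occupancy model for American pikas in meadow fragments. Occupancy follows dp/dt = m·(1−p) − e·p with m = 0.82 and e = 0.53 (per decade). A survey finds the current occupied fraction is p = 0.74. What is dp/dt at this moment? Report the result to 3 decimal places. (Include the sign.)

-0.179

Colonization term: m·(1−p) = 0.82×0.2600 = 0.21320.
Extinction term: e·p = 0.39220.
dp/dt = 0.21320 − 0.39220 = -0.17900.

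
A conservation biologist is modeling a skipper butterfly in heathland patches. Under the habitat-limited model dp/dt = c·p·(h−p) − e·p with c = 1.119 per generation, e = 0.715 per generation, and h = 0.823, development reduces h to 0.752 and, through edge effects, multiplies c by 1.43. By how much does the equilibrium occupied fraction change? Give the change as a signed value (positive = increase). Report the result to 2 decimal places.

0.12

Before: p* = h − e/c = 0.823 − 0.715/1.119 = 0.823 − 0.6390 = 0.1840.
After: c = 1.60017, e = 0.715, h = 0.752; p* = 0.752 − 0.715/1.60017 = 0.3052.
Δp* = 0.3052 − 0.1840 = +0.1211.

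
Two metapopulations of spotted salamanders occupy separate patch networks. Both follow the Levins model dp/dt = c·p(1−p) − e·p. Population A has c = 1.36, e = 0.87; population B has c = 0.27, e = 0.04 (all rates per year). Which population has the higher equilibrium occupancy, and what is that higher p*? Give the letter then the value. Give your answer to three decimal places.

B, 0.852

A: p*_A = 1 − 0.87/1.36 = 0.3603.
B: p*_B = 1 − 0.04/0.27 = 0.8519.
B is higher at 0.8519.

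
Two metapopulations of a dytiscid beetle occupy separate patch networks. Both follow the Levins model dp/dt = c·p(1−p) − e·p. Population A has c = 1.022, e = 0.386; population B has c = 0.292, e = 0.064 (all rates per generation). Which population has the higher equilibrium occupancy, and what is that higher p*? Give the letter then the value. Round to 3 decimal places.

A: p*_A = 1 − 0.386/1.022 = 0.6223.
B: p*_B = 1 − 0.064/0.292 = 0.7808.
B is higher at 0.7808.

B, 0.781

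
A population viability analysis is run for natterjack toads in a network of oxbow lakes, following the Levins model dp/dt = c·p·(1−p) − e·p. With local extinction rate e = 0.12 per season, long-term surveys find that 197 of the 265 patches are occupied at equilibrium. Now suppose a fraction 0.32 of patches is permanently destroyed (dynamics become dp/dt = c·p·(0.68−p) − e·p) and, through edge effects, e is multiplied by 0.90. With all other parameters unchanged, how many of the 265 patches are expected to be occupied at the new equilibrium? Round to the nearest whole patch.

Observed p* = 197/265 = 0.74340.
Balance c(1−p*) = e gives c = e/(1 − 0.74340) = 0.12/0.25660 = 0.46765.
New p* = 0.68 − e/c = 0.68 − 0.10800/0.46765 = 0.44906.
Expected occupied = 265 × 0.44906 = 119.00 ≈ 119.

119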